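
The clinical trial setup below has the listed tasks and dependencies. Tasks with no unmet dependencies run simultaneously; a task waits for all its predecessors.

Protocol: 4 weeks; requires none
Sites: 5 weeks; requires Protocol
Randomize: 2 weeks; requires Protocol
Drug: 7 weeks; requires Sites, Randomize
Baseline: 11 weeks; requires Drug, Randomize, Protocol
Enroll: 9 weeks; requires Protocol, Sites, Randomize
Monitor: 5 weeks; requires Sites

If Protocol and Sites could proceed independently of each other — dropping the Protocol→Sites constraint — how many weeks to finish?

24

Original critical path: Protocol→Sites→Drug→Baseline = 4+5+7+11 = 27 ⇒ 27 weeks.
Without Protocol→Sites, Sites's earliest start moves from 4 to 0.
The longest chain is now Protocol→Randomize→Drug→Baseline = 4+2+7+11 = 24, so the schedule takes 24 weeks.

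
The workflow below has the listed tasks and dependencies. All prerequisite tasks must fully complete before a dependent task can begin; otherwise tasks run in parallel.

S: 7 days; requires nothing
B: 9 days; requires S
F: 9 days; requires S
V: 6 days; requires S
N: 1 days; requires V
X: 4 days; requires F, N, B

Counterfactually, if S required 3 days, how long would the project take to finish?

16

Actual critical path: S→B→X = 7+9+4 = 20 ⇒ 20 days.
S is on the critical path; changing it to 3 makes that path 16 days.
The critical path is still S→B→X; finish is now 16 days.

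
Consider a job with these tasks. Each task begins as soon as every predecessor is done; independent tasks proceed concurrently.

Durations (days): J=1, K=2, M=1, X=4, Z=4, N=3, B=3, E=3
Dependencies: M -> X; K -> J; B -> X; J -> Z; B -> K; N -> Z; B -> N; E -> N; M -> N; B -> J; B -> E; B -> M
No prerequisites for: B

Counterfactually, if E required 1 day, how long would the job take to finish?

Actual critical path: B→E→N→Z = 3+3+3+4 = 13 ⇒ 13 days.
E lies on that path, so at 1 day the path becomes 11 days.
New critical path: B→M→N→Z = 3+1+3+4 = 11 ⇒ 11 days.

11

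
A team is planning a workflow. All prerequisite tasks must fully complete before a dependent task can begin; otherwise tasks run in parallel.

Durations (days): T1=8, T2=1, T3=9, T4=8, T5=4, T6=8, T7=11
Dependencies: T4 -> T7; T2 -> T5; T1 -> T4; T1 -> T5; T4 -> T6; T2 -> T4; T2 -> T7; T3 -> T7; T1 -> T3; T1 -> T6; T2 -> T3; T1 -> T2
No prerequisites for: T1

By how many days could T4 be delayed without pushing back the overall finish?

1

Critical path: T1→T2→T3→T7 = 8+1+9+11 = 29, so the finish is 29 days.
The longest chain containing T4 totals 28 days.
Float = 29 − 28 = 1.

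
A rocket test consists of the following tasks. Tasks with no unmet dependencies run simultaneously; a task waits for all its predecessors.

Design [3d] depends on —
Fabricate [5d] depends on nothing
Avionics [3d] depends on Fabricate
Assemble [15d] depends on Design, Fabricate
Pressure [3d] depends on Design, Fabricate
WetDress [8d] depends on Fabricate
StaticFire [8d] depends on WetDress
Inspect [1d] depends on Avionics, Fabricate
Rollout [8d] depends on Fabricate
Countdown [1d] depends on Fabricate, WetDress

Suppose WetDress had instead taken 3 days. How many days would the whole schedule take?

Critical path before the change: Fabricate→WetDress→StaticFire = 5+8+8 = 21 giving 21 days.
WetDress lies on that path, so at 3 days the path becomes 16 days.
The binding chain switches to Fabricate→Assemble = 5+15 = 20; finish 20 days.

20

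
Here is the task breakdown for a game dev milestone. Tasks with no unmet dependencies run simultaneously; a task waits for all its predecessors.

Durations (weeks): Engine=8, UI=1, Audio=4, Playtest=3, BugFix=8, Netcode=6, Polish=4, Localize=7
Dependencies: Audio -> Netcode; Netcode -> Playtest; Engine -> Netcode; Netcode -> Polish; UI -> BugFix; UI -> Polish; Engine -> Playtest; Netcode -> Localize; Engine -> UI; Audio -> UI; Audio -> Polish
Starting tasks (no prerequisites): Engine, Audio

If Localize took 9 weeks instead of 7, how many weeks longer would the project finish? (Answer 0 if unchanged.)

2

Critical path before the change: Engine→Netcode→Localize = 8+6+7 = 21 giving 21 weeks.
Since Localize is critical, the +2 change carries straight to that chain (now 23 weeks).
No other chain overtakes it, so the finish is 23 weeks.
Change in finish: 23 − 21 = +2 weeks.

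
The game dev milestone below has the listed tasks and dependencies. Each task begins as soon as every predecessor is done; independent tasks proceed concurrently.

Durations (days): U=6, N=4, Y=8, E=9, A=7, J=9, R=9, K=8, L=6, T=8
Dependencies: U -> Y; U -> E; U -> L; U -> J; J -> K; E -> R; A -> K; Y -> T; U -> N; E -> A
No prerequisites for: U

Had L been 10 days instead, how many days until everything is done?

The binding path is U→E→A→K = 6+9+7+8 = 30; finish at 30 days.
L is off the critical path — its longest chain is 12 days, giving 18 of slack.
No other chain overtakes it, so the finish is 30 days.

30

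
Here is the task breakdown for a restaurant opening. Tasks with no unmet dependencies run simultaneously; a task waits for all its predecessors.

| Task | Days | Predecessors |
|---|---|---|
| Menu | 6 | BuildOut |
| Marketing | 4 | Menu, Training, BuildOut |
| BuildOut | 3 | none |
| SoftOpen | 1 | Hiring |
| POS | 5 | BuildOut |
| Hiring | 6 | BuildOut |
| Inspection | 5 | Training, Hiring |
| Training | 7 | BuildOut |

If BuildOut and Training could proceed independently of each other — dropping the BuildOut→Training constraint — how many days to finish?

Before: longest chain BuildOut→Training→Inspection = 3+7+5 = 15, finish 15.
Without BuildOut→Training, Training's earliest start moves from 3 to 0.
New critical path: BuildOut→Hiring→Inspection = 3+6+5 = 14 ⇒ 14 days.

14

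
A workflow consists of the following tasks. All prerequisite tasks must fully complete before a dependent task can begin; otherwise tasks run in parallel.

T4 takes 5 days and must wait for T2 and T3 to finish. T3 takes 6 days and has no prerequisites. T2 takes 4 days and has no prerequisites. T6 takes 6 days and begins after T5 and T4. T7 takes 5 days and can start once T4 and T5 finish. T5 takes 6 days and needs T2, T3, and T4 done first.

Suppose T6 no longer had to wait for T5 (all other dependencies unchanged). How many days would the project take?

Before: longest chain T3→T4→T5→T6 = 6+5+6+6 = 23, finish 23.
Without T5→T6, T6's earliest start moves from 17 to 11.
The longest chain is now T3→T4→T5→T7 = 6+5+6+5 = 22, so the project takes 22 days.

22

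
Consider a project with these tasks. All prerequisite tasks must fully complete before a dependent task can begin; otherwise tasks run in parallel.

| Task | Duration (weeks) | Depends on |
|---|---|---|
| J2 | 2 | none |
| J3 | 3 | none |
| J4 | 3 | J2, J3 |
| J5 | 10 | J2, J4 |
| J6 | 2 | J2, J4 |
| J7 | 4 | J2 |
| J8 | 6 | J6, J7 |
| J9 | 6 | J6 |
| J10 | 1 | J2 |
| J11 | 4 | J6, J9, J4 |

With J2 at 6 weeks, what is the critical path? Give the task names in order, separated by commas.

Critical path before the change: J3→J4→J6→J9→J11 = 3+3+2+6+4 = 18 giving 18 weeks.
J2 has 1 week of float (longest path through it is 17).
The binding chain switches to J2→J4→J6→J9→J11 = 6+3+2+6+4 = 21; finish 21 weeks.

J2, J4, J6, J9, J11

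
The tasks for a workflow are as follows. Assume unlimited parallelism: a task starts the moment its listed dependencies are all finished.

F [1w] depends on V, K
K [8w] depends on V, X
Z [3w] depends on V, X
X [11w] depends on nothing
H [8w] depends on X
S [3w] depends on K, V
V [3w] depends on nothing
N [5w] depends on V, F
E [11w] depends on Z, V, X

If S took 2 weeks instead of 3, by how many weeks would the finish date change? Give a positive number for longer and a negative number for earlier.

0

Actual critical path: X→K→F→N = 11+8+1+5 = 25 ⇒ 25 weeks.
S is off the critical path — its longest chain is 22 weeks, giving 3 of slack.
That remains the longest chain; total 25 weeks.
Change in finish: 25 − 25 = +0 weeks.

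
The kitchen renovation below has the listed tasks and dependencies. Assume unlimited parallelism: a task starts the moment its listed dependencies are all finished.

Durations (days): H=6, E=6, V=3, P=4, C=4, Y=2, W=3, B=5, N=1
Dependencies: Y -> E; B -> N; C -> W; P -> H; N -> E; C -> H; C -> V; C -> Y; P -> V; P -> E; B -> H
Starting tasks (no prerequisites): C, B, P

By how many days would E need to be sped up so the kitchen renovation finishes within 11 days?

Current finish: 12 days; target: 11.
E is on every critical path, so each day cut from E cuts the finish by one (this holds down to a finish of 11).
Need 12 − 11 = 1 day off E → E becomes 5 days, finish becomes 11.

1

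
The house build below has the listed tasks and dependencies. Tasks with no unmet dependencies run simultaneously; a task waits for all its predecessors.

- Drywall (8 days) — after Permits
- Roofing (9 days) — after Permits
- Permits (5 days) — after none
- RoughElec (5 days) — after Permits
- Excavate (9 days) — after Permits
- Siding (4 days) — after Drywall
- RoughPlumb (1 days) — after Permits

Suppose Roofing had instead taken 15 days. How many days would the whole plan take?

Baseline: Permits→Drywall→Siding = 5+8+4 = 17 → 17 days.
Roofing is off the critical path — its longest chain is 14 days, giving 3 of slack.
New critical path: Permits→Roofing = 5+15 = 20 ⇒ 20 days.

20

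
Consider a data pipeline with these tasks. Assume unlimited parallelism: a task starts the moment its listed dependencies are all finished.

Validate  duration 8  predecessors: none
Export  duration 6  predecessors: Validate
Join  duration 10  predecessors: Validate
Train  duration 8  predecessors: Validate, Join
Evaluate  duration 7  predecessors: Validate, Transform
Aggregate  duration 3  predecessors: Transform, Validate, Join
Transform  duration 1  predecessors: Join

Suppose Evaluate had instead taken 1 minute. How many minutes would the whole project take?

26

The binding path is Validate→Join→Transform→Evaluate = 8+10+1+7 = 26; finish at 26 minutes.
Evaluate lies on that path, so at 1 minute the path becomes 20 minutes.
Now Validate→Join→Train = 8+10+8 = 26 is longest, so the finish becomes 26 minutes.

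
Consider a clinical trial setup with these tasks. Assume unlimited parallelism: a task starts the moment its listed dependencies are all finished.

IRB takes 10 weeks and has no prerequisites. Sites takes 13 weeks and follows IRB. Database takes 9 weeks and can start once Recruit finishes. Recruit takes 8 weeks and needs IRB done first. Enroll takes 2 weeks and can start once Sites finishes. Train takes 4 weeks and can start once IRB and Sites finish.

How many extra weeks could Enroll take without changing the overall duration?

IRB→Sites→Train = 10+13+4 = 27 sets the makespan at 27 weeks.
Longest path through Enroll: 25 weeks (earliest finish 25, latest finish 27).
Slack of Enroll = 25 − 23 = 2 weeks.

2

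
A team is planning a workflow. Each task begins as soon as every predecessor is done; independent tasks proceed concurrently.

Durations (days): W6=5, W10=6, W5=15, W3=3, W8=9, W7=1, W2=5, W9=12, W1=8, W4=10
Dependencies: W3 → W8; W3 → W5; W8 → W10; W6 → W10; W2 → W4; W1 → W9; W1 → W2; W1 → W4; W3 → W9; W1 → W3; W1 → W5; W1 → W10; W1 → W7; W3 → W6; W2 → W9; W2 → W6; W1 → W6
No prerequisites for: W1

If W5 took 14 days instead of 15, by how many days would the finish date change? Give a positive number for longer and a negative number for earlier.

0

As given, the longest chain is W1→W3→W5 = 8+3+15 = 26, so the finish is 26 days.
W5 lies on that path, so at 14 days the path becomes 25 days.
The binding chain switches to W1→W3→W8→W10 = 8+3+9+6 = 26; finish 26 days.
Change in finish: 26 − 26 = +0 days.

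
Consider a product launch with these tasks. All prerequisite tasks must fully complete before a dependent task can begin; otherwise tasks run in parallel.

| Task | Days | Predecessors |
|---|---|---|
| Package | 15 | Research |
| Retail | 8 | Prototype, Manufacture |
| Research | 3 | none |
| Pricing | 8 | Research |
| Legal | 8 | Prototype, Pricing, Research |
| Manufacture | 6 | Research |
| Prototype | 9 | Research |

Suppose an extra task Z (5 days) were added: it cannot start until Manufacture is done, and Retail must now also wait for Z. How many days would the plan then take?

22

Originally the plan takes 20 days.
With Z inserted, Retail now waits for max(Prototype, Manufacture, Z).
New critical path: Research→Manufacture→Z→Retail = 3+6+5+8 = 22 ⇒ 22 days.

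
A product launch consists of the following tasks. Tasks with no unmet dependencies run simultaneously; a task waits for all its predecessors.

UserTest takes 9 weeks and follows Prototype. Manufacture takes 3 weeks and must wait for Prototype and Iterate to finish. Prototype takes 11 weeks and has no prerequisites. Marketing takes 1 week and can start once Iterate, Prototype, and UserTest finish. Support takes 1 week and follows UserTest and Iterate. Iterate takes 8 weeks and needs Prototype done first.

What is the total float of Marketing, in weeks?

1

Prototype→Iterate→Manufacture = 11+8+3 = 22 sets the makespan at 22 weeks.
The longest chain containing Marketing totals 21 weeks.
Float = 22 − 21 = 1.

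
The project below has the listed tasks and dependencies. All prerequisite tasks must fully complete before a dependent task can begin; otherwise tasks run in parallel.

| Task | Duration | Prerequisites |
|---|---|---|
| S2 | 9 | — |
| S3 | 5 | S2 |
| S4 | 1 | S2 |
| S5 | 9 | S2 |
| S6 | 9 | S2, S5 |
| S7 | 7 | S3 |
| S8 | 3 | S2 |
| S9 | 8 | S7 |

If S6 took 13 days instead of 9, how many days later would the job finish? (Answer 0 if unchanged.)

2

Critical path before the change: S2→S3→S7→S9 = 9+5+7+8 = 29 giving 29 days.
S6 has 2 days of float (longest path through it is 27).
New critical path: S2→S5→S6 = 9+9+13 = 31 ⇒ 31 days.
Change in finish: 31 − 29 = +2 days.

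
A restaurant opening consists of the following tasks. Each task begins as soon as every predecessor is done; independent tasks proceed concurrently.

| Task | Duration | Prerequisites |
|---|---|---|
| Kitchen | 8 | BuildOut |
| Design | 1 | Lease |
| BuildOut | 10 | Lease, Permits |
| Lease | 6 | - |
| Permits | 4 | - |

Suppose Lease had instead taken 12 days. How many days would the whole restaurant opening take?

30

Baseline: Lease→BuildOut→Kitchen = 6+10+8 = 24 → 24 days.
Lease is on the critical path; changing it to 12 makes that path 30 days.
The critical path is still Lease→BuildOut→Kitchen; finish is now 30 days.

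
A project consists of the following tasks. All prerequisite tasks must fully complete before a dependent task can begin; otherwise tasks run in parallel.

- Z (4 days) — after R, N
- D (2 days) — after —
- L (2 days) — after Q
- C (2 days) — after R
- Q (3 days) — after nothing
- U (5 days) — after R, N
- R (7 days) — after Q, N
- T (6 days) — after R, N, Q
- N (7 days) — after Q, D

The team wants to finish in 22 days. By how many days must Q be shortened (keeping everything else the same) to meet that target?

1

Current finish: 23 days; target: 22.
Q is on every critical path, so each day cut from Q cuts the finish by one (this holds down to a finish of 22).
Need 23 − 22 = 1 day off Q → Q becomes 2 days, finish becomes 22.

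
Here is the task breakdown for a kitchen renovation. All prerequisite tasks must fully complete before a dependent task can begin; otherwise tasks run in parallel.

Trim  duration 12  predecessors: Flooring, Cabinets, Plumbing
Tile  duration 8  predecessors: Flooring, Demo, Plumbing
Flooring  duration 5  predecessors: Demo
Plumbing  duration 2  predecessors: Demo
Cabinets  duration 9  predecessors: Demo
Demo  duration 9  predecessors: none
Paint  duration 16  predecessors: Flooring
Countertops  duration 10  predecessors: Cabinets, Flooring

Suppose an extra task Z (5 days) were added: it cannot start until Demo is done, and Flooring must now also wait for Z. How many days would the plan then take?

35

Originally the plan takes 30 days.
With Z inserted, Flooring now waits for max(Demo, Z).
New critical path: Demo→Z→Flooring→Paint = 9+5+5+16 = 35 ⇒ 35 days.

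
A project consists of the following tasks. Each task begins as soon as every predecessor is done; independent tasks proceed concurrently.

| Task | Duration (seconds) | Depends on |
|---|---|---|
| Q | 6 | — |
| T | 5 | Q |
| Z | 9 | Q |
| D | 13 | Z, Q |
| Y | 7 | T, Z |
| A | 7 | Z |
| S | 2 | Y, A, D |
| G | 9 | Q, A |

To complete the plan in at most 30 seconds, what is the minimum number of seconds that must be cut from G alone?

1

Current finish: 31 seconds; target: 30.
G is on every critical path, so each second cut from G cuts the finish by one (this holds down to a finish of 30).
Need 31 − 30 = 1 second off G → G becomes 8 seconds, finish becomes 30.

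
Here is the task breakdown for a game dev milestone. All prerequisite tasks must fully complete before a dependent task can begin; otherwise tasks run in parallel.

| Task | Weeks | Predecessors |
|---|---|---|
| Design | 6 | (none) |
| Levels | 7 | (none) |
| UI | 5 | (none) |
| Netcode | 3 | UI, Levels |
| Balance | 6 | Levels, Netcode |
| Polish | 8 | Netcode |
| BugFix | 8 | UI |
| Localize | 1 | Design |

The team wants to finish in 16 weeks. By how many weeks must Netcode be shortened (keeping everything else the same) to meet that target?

Current finish: 18 weeks; target: 16.
Netcode is on every critical path, so each week cut from Netcode cuts the finish by one (this holds down to a finish of 16).
Need 18 − 16 = 2 weeks off Netcode → Netcode becomes 1 week, finish becomes 16.

2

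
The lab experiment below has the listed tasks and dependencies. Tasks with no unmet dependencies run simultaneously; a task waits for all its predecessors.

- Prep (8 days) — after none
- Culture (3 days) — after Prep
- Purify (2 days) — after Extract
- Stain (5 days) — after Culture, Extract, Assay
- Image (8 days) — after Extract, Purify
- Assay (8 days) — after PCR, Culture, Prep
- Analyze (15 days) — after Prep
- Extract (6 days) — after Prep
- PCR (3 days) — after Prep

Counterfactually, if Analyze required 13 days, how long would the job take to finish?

24

Critical path before the change: Prep→Culture→Assay→Stain = 8+3+8+5 = 24 giving 24 days.
Analyze is off the critical path — its longest chain is 23 days, giving 1 of slack.
The critical path is still Prep→Culture→Assay→Stain; finish is now 24 days.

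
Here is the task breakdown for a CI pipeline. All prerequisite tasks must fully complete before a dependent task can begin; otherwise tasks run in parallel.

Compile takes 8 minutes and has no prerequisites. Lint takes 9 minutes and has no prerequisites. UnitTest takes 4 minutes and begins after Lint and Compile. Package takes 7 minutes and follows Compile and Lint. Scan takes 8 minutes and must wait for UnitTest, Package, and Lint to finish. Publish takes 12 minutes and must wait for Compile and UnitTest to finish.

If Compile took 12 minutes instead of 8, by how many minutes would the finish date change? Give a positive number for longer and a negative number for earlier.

The binding path is Lint→UnitTest→Publish = 9+4+12 = 25; finish at 25 minutes.
Compile has 1 minute of float (longest path through it is 24).
The binding chain switches to Compile→UnitTest→Publish = 12+4+12 = 28; finish 28 minutes.
Change in finish: 28 − 25 = +3 minutes.

3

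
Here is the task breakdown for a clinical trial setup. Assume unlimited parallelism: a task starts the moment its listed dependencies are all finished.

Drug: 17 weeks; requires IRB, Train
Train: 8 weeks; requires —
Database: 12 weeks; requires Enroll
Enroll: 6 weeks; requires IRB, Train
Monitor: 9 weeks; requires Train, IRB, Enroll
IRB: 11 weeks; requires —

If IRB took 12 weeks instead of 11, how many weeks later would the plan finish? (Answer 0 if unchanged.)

1

Actual critical path: IRB→Enroll→Database = 11+6+12 = 29 ⇒ 29 weeks.
IRB is on the critical path; changing it to 12 makes that path 30 weeks.
The critical path is still IRB→Enroll→Database; finish is now 30 weeks.
Change in finish: 30 − 29 = +1 weeks.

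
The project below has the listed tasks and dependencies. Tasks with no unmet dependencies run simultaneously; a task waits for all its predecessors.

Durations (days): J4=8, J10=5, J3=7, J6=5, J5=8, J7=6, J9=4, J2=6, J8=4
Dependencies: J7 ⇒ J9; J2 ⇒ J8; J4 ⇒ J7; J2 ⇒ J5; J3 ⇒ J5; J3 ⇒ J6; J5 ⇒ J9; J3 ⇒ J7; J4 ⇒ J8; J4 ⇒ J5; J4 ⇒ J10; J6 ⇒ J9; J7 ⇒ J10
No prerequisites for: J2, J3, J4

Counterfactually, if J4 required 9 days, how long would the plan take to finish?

As given, the longest chain is J4→J5→J9 = 8+8+4 = 20, so the finish is 20 days.
Since J4 is critical, the +1 change carries straight to that chain (now 21 days).
That remains the longest chain; total 21 days.

21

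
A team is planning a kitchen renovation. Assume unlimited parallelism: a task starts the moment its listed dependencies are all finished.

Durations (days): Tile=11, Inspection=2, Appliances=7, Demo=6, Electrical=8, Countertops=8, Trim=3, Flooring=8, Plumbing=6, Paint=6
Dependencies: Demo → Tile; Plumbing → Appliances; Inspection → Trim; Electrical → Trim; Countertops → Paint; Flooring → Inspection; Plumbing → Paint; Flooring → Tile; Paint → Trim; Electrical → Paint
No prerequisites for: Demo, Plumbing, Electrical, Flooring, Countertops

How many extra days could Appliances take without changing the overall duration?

The longest chain is Flooring→Tile = 8+11 = 19; overall finish 19 days.
Appliances finishes as early as 13 and must finish by 19.
Float = 19 − 13 = 6.

6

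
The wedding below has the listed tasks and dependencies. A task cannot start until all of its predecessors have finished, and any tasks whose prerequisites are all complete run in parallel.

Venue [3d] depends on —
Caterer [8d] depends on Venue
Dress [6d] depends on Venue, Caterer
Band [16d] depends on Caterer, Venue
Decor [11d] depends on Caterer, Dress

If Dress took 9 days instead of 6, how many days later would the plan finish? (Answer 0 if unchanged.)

3

The binding path is Venue→Caterer→Dress→Decor = 3+8+6+11 = 28; finish at 28 days.
Dress lies on that path, so at 9 days the path becomes 31 days.
The critical path is still Venue→Caterer→Dress→Decor; finish is now 31 days.
Change in finish: 31 − 28 = +3 days.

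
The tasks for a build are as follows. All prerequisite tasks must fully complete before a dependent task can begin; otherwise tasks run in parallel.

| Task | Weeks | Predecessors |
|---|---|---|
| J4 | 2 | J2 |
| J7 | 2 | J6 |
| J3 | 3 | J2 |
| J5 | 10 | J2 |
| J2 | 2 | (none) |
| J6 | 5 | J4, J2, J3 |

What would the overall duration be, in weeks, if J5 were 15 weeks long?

17

As given, the longest chain is J2→J5 = 2+10 = 12, so the finish is 12 weeks.
Since J5 is critical, the +5 change carries straight to that chain (now 17 weeks).
The critical path is still J2→J5; finish is now 17 weeks.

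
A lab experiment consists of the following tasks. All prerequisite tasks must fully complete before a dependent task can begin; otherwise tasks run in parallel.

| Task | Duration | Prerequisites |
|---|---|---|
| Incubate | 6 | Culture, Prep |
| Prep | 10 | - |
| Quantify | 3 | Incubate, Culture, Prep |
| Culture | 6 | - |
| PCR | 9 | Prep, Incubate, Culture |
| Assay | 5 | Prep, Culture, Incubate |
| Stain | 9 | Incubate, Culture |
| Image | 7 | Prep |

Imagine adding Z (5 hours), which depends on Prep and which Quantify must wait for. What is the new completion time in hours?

25

Originally the project takes 25 hours.
With Z inserted, Quantify now waits for max(Incubate, Culture, Prep, Z).
New critical path: Prep→Incubate→PCR = 10+6+9 = 25 ⇒ 25 hours.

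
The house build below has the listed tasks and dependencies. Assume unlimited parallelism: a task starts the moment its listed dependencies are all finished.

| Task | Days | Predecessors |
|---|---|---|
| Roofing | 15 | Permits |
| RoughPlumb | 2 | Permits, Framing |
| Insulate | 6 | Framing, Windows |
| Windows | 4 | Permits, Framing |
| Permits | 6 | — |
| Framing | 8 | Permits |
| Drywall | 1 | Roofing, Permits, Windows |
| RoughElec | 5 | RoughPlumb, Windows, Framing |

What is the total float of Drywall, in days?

Permits→Framing→Windows→Insulate = 6+8+4+6 = 24 sets the makespan at 24 days.
Drywall finishes as early as 22 and must finish by 24.
Float = 24 − 22 = 2.

2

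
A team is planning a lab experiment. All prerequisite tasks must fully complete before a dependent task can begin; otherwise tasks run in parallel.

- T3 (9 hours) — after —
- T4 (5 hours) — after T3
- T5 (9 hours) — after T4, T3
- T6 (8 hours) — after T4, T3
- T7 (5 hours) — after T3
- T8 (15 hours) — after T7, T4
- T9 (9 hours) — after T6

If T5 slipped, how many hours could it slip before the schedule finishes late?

8

The longest chain is T3→T4→T6→T9 = 9+5+8+9 = 31; overall finish 31 hours.
T5 finishes as early as 23 and must finish by 31.
So T5 can slip 31 − 23 = 8 hours.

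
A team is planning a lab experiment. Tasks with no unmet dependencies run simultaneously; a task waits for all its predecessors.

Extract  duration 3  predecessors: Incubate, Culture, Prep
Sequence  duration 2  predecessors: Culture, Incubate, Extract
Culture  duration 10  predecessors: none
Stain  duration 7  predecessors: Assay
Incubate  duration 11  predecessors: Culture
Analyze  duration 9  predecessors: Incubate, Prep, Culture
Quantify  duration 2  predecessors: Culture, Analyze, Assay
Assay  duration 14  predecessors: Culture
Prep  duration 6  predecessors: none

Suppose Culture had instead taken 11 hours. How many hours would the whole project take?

33

Baseline: Culture→Incubate→Analyze→Quantify = 10+11+9+2 = 32 → 32 hours.
Culture lies on that path, so at 11 hours the path becomes 33 hours.
The critical path is still Culture→Incubate→Analyze→Quantify; finish is now 33 hours.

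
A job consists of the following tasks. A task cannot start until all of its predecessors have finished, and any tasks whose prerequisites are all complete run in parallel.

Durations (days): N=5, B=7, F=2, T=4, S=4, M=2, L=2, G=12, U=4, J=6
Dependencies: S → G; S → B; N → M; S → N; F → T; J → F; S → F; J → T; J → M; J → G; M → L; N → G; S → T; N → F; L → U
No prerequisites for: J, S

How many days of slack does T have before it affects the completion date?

The longest chain is S→N→G = 4+5+12 = 21; overall finish 21 days.
The longest chain containing T totals 15 days.
Float = 21 − 15 = 6.

6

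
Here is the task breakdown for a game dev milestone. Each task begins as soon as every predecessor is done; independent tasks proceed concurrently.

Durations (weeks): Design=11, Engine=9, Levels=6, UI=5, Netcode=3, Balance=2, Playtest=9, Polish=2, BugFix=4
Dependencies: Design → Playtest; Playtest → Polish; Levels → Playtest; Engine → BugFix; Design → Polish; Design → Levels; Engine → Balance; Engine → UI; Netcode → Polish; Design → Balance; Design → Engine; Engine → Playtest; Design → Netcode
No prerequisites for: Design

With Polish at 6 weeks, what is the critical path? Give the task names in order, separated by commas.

Design, Engine, Playtest, Polish

As given, the longest chain is Design→Engine→Playtest→Polish = 11+9+9+2 = 31, so the finish is 31 weeks.
Polish is on the critical path; changing it to 6 makes that path 35 weeks.
That remains the longest chain; total 35 weeks.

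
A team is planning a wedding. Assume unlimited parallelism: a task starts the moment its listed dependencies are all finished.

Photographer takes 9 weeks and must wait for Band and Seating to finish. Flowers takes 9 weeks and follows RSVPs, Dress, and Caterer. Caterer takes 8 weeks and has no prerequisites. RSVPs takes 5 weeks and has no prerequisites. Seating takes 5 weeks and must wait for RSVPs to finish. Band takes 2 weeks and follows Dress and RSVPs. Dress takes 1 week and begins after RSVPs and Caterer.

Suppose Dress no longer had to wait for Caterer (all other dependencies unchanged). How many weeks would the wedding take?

Before: longest chain Caterer→Dress→Band→Photographer = 8+1+2+9 = 20, finish 20.
Without Caterer→Dress, Dress's earliest start moves from 8 to 5.
After: RSVPs→Seating→Photographer = 5+5+9 = 19 → 19 weeks.

19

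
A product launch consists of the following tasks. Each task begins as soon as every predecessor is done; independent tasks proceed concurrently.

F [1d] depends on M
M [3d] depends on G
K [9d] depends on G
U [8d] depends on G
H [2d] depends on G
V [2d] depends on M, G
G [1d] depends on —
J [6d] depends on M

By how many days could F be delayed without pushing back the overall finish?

Critical path: G→M→J = 1+3+6 = 10, so the finish is 10 days.
F finishes as early as 5 and must finish by 10.
Float = 10 − 5 = 5.

5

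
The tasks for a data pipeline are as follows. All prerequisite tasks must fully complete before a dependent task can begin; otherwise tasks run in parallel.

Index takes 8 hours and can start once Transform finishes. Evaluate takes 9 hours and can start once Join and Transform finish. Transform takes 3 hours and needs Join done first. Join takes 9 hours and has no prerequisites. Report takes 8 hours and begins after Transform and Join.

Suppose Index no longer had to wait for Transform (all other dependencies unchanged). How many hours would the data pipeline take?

21

Before: longest chain Join→Transform→Evaluate = 9+3+9 = 21, finish 21.
Without Transform→Index, Index's earliest start moves from 12 to 0.
New critical path: Join→Transform→Evaluate = 9+3+9 = 21 ⇒ 21 hours.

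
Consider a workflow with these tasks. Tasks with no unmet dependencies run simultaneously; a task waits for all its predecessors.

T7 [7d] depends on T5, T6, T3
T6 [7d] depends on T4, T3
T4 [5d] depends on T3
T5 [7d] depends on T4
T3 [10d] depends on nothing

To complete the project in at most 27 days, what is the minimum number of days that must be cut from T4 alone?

2

Current finish: 29 days; target: 27.
T4 is on every critical path, so each day cut from T4 cuts the finish by one (this holds down to a finish of 25).
Need 29 − 27 = 2 days off T4 → T4 becomes 3 days, finish becomes 27.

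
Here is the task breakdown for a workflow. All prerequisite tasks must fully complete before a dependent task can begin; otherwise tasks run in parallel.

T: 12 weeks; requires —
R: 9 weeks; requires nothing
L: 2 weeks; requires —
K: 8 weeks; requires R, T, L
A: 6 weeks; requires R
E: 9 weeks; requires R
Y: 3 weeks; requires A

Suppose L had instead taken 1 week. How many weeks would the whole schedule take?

Actual critical path: T→K = 12+8 = 20 ⇒ 20 weeks.
L has 10 weeks of float (longest path through it is 10).
That remains the longest chain; total 20 weeks.

20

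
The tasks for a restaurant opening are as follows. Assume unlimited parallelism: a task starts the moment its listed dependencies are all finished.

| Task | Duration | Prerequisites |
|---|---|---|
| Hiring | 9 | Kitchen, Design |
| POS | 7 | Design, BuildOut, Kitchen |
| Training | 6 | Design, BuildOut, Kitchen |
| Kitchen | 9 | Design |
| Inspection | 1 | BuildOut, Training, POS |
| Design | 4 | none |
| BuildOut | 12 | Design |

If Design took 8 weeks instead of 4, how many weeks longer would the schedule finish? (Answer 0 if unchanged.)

4

Actual critical path: Design→BuildOut→POS→Inspection = 4+12+7+1 = 24 ⇒ 24 weeks.
Design is on the critical path; changing it to 8 makes that path 28 weeks.
That remains the longest chain; total 28 weeks.
Change in finish: 28 − 24 = +4 weeks.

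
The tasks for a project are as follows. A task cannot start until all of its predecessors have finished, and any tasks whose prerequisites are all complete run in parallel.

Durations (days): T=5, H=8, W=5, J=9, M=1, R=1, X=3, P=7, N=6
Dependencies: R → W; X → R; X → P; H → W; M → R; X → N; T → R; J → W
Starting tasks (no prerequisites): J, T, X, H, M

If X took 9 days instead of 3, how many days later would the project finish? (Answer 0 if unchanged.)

Actual critical path: J→W = 9+5 = 14 ⇒ 14 days.
The longest path through X is only 10 days, so X has float 4.
The binding chain switches to X→P = 9+7 = 16; finish 16 days.
Change in finish: 16 − 14 = +2 days.

2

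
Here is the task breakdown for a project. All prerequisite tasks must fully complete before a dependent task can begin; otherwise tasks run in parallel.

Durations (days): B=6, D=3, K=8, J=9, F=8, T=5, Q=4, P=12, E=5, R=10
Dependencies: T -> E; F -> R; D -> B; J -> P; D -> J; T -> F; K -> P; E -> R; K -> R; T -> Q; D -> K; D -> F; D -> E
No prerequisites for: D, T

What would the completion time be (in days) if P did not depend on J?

23

Before: longest chain D→J→P = 3+9+12 = 24, finish 24.
Without J→P, P's earliest start moves from 12 to 11.
After: D→K→P = 3+8+12 = 23 → 23 days.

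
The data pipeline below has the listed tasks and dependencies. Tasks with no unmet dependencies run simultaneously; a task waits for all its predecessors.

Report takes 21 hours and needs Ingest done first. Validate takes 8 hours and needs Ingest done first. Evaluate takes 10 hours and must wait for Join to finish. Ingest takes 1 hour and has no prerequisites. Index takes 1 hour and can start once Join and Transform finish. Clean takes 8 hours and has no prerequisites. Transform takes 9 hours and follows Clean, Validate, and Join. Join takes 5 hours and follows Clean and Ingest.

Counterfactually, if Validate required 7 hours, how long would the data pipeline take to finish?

23

The binding path is Clean→Join→Transform→Index = 8+5+9+1 = 23; finish at 23 hours.
The longest path through Validate is only 19 hours, so Validate has float 4.
The critical path is still Clean→Join→Transform→Index; finish is now 23 hours.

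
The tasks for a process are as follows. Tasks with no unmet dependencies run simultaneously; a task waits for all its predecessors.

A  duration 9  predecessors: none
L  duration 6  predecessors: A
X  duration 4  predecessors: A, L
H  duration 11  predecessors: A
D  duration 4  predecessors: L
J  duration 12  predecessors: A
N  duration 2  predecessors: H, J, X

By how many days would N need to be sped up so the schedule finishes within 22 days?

Current finish: 23 days; target: 22.
N is on every critical path, so each day cut from N cuts the finish by one (this holds down to a finish of 22).
Need 23 − 22 = 1 day off N → N becomes 1 day, finish becomes 22.

1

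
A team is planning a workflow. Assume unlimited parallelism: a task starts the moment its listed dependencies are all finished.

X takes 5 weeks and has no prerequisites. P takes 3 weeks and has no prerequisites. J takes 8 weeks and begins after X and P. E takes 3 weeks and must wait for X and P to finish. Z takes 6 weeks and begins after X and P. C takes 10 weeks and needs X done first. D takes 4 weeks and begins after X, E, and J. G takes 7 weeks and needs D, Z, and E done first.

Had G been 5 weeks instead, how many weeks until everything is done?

Actual critical path: X→J→D→G = 5+8+4+7 = 24 ⇒ 24 weeks.
G is on the critical path; changing it to 5 makes that path 22 weeks.
The critical path is still X→J→D→G; finish is now 22 weeks.

22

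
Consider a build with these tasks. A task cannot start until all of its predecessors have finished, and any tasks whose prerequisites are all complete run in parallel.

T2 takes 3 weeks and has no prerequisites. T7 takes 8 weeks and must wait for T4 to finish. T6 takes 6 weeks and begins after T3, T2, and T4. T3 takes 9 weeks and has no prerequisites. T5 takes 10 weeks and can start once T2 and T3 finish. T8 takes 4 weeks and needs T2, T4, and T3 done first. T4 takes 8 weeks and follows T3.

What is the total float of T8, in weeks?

4

The longest chain is T3→T4→T7 = 9+8+8 = 25; overall finish 25 weeks.
The longest chain containing T8 totals 21 weeks.
Float = 25 − 21 = 4.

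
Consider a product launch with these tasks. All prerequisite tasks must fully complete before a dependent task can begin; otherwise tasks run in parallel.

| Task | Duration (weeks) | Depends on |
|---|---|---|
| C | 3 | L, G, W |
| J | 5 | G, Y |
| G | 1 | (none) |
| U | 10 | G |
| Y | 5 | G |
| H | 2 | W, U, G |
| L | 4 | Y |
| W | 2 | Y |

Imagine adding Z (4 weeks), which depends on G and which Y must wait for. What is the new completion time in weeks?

Originally the plan takes 13 weeks.
With Z inserted, Y now waits for max(G, Z).
New critical path: G→Z→Y→L→C = 1+4+5+4+3 = 17 ⇒ 17 weeks.

17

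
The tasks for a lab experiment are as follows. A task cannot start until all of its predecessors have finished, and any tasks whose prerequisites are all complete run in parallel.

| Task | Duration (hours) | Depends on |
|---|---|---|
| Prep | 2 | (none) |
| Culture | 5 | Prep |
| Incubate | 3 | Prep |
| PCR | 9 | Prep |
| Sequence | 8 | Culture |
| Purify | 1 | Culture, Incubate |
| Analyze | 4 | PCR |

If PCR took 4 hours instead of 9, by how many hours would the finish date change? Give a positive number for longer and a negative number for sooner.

0

The binding path is Prep→PCR→Analyze = 2+9+4 = 15; finish at 15 hours.
PCR lies on that path, so at 4 hours the path becomes 10 hours.
Now Prep→Culture→Sequence = 2+5+8 = 15 is longest, so the finish becomes 15 hours.
Change in finish: 15 − 15 = +0 hours.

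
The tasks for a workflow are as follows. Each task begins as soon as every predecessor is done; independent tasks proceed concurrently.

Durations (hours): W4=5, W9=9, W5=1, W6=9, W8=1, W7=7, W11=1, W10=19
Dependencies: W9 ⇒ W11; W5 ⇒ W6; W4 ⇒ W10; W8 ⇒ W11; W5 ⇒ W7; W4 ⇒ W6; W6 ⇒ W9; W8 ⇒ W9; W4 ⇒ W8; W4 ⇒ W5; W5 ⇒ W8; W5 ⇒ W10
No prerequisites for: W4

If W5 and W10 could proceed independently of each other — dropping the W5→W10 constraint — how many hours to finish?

25

Original critical path: W4→W5→W6→W9→W11 = 5+1+9+9+1 = 25 ⇒ 25 hours.
Without W5→W10, W10's earliest start moves from 6 to 5.
After: W4→W5→W6→W9→W11 = 5+1+9+9+1 = 25 → 25 hours.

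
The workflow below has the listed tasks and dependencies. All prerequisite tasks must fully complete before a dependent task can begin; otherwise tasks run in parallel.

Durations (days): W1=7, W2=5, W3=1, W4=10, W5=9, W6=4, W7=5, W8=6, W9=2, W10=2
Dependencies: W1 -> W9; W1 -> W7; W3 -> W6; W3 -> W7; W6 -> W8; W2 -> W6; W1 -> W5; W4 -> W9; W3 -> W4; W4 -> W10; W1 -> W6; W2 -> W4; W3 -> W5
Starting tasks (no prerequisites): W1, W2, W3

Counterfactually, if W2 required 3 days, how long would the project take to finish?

17

Baseline: W2→W4→W9 = 5+10+2 = 17 → 17 days.
Since W2 is critical, the -2 change carries straight to that chain (now 15 days).
Now W1→W6→W8 = 7+4+6 = 17 is longest, so the finish becomes 17 days.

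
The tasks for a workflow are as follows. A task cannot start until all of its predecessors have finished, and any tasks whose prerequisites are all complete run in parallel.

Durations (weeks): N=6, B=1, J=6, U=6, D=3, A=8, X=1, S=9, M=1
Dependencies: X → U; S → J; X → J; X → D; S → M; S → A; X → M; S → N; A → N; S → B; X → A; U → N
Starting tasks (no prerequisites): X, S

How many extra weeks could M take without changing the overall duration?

S→A→N = 9+8+6 = 23 sets the makespan at 23 weeks.
M finishes as early as 10 and must finish by 23.
Float = 23 − 10 = 13.

13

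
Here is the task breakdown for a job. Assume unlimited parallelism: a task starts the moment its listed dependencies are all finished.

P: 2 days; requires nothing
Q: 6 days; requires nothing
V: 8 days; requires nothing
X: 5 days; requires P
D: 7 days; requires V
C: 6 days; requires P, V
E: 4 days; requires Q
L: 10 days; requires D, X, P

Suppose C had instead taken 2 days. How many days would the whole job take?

Actual critical path: V→D→L = 8+7+10 = 25 ⇒ 25 days.
C is off the critical path — its longest chain is 14 days, giving 11 of slack.
No other chain overtakes it, so the finish is 25 days.

25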